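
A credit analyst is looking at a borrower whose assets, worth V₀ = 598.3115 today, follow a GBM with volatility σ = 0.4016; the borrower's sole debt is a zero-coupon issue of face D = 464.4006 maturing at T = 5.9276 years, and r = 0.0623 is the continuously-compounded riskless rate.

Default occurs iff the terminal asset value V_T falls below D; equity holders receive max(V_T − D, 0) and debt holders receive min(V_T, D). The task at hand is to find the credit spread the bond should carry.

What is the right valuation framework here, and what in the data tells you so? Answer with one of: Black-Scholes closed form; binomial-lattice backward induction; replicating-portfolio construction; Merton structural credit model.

Key observation: the asked-for credit quantity lives on the firm's capital structure — asset value, asset volatility, debt face 464.4006 — which is the structural model's domain.

framework: Merton structural credit model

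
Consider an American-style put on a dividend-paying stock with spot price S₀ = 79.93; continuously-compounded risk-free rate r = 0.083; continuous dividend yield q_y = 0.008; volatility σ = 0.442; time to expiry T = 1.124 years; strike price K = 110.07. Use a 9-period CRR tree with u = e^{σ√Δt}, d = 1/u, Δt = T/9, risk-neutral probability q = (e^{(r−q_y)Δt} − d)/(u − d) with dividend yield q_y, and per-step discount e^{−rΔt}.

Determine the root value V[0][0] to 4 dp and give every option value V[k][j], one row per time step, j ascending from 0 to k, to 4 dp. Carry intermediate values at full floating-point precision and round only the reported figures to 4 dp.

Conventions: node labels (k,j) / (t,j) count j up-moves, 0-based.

Δt=0.12489, u=1.16906, d=0.85539, q=0.49103, disc=e^(-rΔt)=0.98969
k=9 terminal: V=max(K-S,0) → 90.4737 83.2876 73.4664 60.0438 41.6989 16.6269 0.0000 0.0000 0.0000 0.0000
k=8: j=0 S=22.9093 intr=87.1607 cont=86.0485 V=87.1607[EX]; j=1 S=31.3102 intr=78.7598 cont=77.6560 V=78.7598[EX]; j=2 S=42.7918 intr=67.2782 cont=66.1859 V=67.2782[EX]; j=3 S=58.4838 intr=51.5862 cont=50.5096 V=51.5862[EX]; j=4 S=79.9300 intr=30.1400 cont=29.0848 V=30.1400[EX]; j=5 S=109.2407 intr=0.8293 cont=8.3753 V=8.3753[hold]; j=6 S=149.2997 intr=0.0000 cont=0.0000 V=0.0000[hold]; j=7 S=204.0486 intr=0.0000 cont=0.0000 V=0.0000[hold]; j=8 S=278.8741 intr=0.0000 cont=0.0000 V=0.0000[hold]
k=7: j=0 S=26.7824 intr=83.2876 cont=82.1793 V=83.2876[EX]; j=1 S=36.6036 intr=73.4664 cont=72.3679 V=73.4664[EX]; j=2 S=50.0262 intr=60.0438 cont=58.9586 V=60.0438[EX]; j=3 S=68.3711 intr=41.6989 cont=40.6321 V=41.6989[EX]; j=4 S=93.4431 intr=16.6269 cont=19.2523 V=19.2523[hold]; j=5 S=127.7091 intr=0.0000 cont=4.2188 V=4.2188[hold]; j=6 S=174.5405 intr=0.0000 cont=0.0000 V=0.0000[hold]; j=7 S=238.5453 intr=0.0000 cont=0.0000 V=0.0000[hold]
k=6: j=0 S=31.3102 intr=78.7598 cont=77.6560 V=78.7598[EX]; j=1 S=42.7918 intr=67.2782 cont=66.1859 V=67.2782[EX]; j=2 S=58.4838 intr=51.5862 cont=50.5096 V=51.5862[EX]; j=3 S=79.9300 intr=30.1400 cont=30.3606 V=30.3606[hold]; j=4 S=109.2407 intr=0.8293 cont=11.7480 V=11.7480[hold]; j=5 S=149.2997 intr=0.0000 cont=2.1251 V=2.1251[hold]; j=6 S=204.0486 intr=0.0000 cont=0.0000 V=0.0000[hold]
k=5: j=0 S=36.6036 intr=73.4664 cont=72.3679 V=73.4664[EX]; j=1 S=50.0262 intr=60.0438 cont=58.9586 V=60.0438[EX]; j=2 S=68.3711 intr=41.6989 cont=40.7393 V=41.6989[EX]; j=3 S=93.4431 intr=16.6269 cont=21.0024 V=21.0024[hold]; j=4 S=127.7091 intr=0.0000 cont=6.9504 V=6.9504[hold]; j=5 S=174.5405 intr=0.0000 cont=1.0705 V=1.0705[hold]
k=4: j=0 S=42.7918 intr=67.2782 cont=66.1859 V=67.2782[EX]; j=1 S=58.4838 intr=51.5862 cont=50.5096 V=51.5862[EX]; j=2 S=79.9300 intr=30.1400 cont=31.2111 V=31.2111[hold]; j=3 S=109.2407 intr=0.8293 cont=13.9570 V=13.9570[hold]; j=4 S=149.2997 intr=0.0000 cont=4.0213 V=4.0213[hold]
k=3: j=0 S=50.0262 intr=60.0438 cont=58.9586 V=60.0438[EX]; j=1 S=68.3711 intr=41.6989 cont=41.1526 V=41.6989[EX]; j=2 S=93.4431 intr=16.6269 cont=22.5043 V=22.5043[hold]; j=3 S=127.7091 intr=0.0000 cont=8.9847 V=8.9847[hold]
k=2: j=0 S=58.4838 intr=51.5862 cont=50.5096 V=51.5862[EX]; j=1 S=79.9300 intr=30.1400 cont=31.9410 V=31.9410[hold]; j=2 S=109.2407 intr=0.8293 cont=15.7022 V=15.7022[hold]
k=1: j=0 S=68.3711 intr=41.6989 cont=41.5073 V=41.6989[EX]; j=1 S=93.4431 intr=16.6269 cont=23.7201 V=23.7201[hold]
k=0: j=0 S=79.9300 intr=30.1400 cont=32.5318 V=32.5318[hold]

price = 32.5318
tree:
32.5318
41.6989 23.7201
51.5862 31.9410 15.7022
60.0438 41.6989 22.5043 8.9847
67.2782 51.5862 31.2111 13.9570 4.0213
73.4664 60.0438 41.6989 21.0024 6.9504 1.0705
78.7598 67.2782 51.5862 30.3606 11.7480 2.1251 0.0000
83.2876 73.4664 60.0438 41.6989 19.2523 4.2188 0.0000 0.0000
87.1607 78.7598 67.2782 51.5862 30.1400 8.3753 0.0000 0.0000 0.0000
90.4737 83.2876 73.4664 60.0438 41.6989 16.6269 0.0000 0.0000 0.0000 0.0000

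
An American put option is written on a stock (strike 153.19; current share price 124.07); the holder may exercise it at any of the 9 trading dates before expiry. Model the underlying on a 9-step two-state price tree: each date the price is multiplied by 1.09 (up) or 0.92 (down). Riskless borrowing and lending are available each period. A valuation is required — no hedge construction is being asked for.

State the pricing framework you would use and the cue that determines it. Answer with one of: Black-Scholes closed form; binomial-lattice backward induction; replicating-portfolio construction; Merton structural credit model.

framework: binomial-lattice backward induction

Key observation: with exercise allowed before expiry on a discrete up/down model (9 steps from spot 124.07), the strike-153.19 put's value must be rolled back through the tree testing early exercise at each node.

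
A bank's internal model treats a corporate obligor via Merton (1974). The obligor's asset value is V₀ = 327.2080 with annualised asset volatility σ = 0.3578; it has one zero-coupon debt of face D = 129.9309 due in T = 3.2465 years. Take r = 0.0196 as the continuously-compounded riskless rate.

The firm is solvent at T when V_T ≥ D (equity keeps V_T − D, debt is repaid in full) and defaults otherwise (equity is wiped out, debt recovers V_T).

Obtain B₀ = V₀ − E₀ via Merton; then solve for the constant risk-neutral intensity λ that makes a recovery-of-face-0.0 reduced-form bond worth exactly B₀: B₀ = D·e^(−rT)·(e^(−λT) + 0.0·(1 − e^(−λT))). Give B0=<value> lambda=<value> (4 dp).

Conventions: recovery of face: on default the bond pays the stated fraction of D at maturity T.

Apply the equity-as-call identities (strike 129.9309, horizon 3.2465 years):
d₁ = [ln(V₀/D) + (r + σ²/2)T] / (σ√T)
   = [ln(327.2080/129.9309) + (0.0196 + 0.5·0.3578²)·3.2465] / (0.3578·√3.2465)
   = [0.923593 + 0.271441] / 0.644686 = 1.853670
d₂ = d₁ − σ√T = 1.853670 − 0.644686 = 1.208984
N(d₁) = 0.968107,  N(d₂) = 0.886666,  e^(−rT) = 0.938351
E₀ = V₀·N(d₁) − D·e^(−rT)·N(d₂)
   = 327.2080·0.968107 − 129.9309·0.938351·0.886666 = 208.669348
B₀ = V₀ − E₀ = 327.2080 − 208.669348 = 118.538652
e^(−λT) = (B₀·e^(rT)/D − 0)/(1 − 0) = (118.5387·1.065700/129.9309 − 0)/1 = 0.97226014
λ = −ln(0.97226014)/3.2465 = 0.008665

B0=118.5387 lambda=0.0087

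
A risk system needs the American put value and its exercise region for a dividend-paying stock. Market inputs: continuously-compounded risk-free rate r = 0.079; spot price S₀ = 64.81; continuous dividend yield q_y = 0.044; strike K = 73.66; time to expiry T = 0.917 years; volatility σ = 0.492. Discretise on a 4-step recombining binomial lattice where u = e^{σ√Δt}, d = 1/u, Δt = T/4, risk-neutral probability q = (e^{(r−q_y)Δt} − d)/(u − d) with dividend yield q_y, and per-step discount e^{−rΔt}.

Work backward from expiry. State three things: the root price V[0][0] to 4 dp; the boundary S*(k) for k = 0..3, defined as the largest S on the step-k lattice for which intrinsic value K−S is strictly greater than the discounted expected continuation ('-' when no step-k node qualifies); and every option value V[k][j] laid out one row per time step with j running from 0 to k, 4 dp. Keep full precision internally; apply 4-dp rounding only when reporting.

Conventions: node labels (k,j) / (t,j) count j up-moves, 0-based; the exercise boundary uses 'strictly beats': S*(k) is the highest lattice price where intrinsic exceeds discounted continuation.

Δt=0.22925  u=1.26563  d=0.79012  q=0.45832  discount=0.98205
step 4 (expiry): payoffs max(K−S,0) = 48.4011 33.1997 8.8500 0.0000 0.0000
step 3: (k=3,j=0): S=31.9685, K−S=41.6915, hold=40.6903 ⇒ V=41.6915 exercise | (k=3,j=1): S=51.2077, K−S=22.4523, hold=21.6442 ⇒ V=22.4523 exercise | (k=3,j=2): S=82.0255, K−S=0.0000, hold=4.7078 ⇒ V=4.7078 continue | (k=3,j=3): S=131.3899, K−S=0.0000, hold=0.0000 ⇒ V=0.0000 continue  boundary S*=51.2077
step 2: (k=2,j=0): S=40.4603, K−S=33.1997, hold=32.2838 ⇒ V=33.1997 exercise | (k=2,j=1): S=64.8100, K−S=8.8500, hold=14.0626 ⇒ V=14.0626 continue | (k=2,j=2): S=103.8139, K−S=0.0000, hold=2.5044 ⇒ V=2.5044 continue  boundary S*=40.4603
step 1: (k=1,j=0): S=51.2077, K−S=22.4523, hold=23.9904 ⇒ V=23.9904 continue | (k=1,j=1): S=82.0255, K−S=0.0000, hold=8.6079 ⇒ V=8.6079 continue  boundary S*=-
step 0: (k=0,j=0): S=64.8100, K−S=8.8500, hold=16.6363 ⇒ V=16.6363 continue  boundary S*=-

price = 16.6363
boundary = - - 40.4603 51.2077
tree:
16.6363
23.9904 8.6079
33.1997 14.0626 2.5044
41.6915 22.4523 4.7078 0.0000
48.4011 33.1997 8.8500 0.0000 0.0000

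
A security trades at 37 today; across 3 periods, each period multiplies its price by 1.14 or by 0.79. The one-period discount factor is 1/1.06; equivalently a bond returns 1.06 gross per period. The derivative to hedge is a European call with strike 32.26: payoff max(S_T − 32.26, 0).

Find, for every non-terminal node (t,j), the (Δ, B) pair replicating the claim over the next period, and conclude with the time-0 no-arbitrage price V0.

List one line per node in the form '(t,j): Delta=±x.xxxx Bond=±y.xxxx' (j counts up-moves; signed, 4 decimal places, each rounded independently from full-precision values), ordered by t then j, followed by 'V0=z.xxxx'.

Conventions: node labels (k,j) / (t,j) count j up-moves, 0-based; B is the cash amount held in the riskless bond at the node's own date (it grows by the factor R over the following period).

No-arbitrage ⇒ martingale measure with p* = (R−d)/(u−d) = 0.7714.
Expiry values: V(3,0)=0.0000, V(3,1)=0.0000, V(3,2)=5.7273, V(3,3)=22.5571
  t=2,j=0: stock 23.0917 → up 26.3245 (V=0.0000), down 18.2424 (V=0.0000). Price 0.0000; hedge Δ=0.0000, bond B=0.0000.
  t=2,j=1: stock 33.3222 → up 37.9873 (V=5.7273), down 26.3245 (V=0.0000). Price 4.1681; hedge Δ=0.4911, bond B=-12.1956.
  t=2,j=2: stock 48.0852 → up 54.8171 (V=22.5571), down 37.9873 (V=5.7273). Price 17.6512; hedge Δ=1.0000, bond B=-30.4340.
  t=1,j=0: stock 29.2300 → up 33.3222 (V=4.1681), down 23.0917 (V=0.0000). Price 3.0334; hedge Δ=0.4074, bond B=-8.8755.
  t=1,j=1: stock 42.1800 → up 48.0852 (V=17.6512), down 33.3222 (V=4.1681). Price 13.7447; hedge Δ=0.9133, bond B=-24.7785.
  t=0,j=0: stock 37.0000 → up 42.1800 (V=13.7447), down 29.2300 (V=3.0334). Price 10.6570; hedge Δ=0.8271, bond B=-19.9467.
Verification: the root portfolio costs Δ(0,0)·S0 + B(0,0) = 10.6570, matching V0.

(0,0): Delta=0.8271 Bond=-19.9467
(1,0): Delta=0.4074 Bond=-8.8755
(1,1): Delta=0.9133 Bond=-24.7785
(2,0): Delta=0.0000 Bond=0.0000
(2,1): Delta=0.4911 Bond=-12.1956
(2,2): Delta=1.0000 Bond=-30.4340
V0=10.6570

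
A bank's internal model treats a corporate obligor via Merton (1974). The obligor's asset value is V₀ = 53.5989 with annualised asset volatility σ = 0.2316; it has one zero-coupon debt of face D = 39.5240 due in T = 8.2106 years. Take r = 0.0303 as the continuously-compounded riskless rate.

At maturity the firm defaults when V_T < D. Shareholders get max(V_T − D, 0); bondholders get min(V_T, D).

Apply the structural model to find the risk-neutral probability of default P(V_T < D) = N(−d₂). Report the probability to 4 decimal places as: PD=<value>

Equity is a call on the firm's assets struck at D = 39.5240:
d₁ = [ln(V₀/D) + (r + σ²/2)T] / (σ√T)
   = [ln(53.5989/39.5240) + (0.0303 + 0.5·0.2316²)·8.2106] / (0.2316·√8.2106)
   = [0.304620 + 0.468984] / 0.663630 = 1.165716
d₂ = d₁ − σ√T = 1.165716 − 0.663630 = 0.502086
risk-neutral PD = N(−d₂) = N(-0.502086) = 0.307804

PD=0.3078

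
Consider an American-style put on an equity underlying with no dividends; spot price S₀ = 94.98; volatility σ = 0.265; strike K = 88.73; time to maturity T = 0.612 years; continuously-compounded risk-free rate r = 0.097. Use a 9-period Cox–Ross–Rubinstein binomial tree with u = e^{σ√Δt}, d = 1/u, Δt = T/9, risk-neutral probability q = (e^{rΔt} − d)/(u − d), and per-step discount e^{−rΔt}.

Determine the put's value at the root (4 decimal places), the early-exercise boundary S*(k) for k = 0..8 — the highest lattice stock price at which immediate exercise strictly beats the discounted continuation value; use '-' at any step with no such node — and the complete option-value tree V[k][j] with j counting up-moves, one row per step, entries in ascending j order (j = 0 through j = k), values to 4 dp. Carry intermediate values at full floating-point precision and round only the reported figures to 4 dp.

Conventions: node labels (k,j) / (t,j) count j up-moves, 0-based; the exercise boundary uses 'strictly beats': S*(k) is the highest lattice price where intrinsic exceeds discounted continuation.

Δt=0.06800  u=1.07155  d=0.93323  q=0.53058  discount=0.99343
step 9 (expiry): payoffs max(K−S,0) = 37.7347 30.1765 21.4980 11.5334 0.0918 0.0000 0.0000 0.0000 0.0000 0.0000
step 8: (k=8,j=0): S=54.6439, K−S=34.0861, hold=33.5027 ⇒ V=34.0861 exercise | (k=8,j=1): S=62.7429, K−S=25.9871, hold=25.4038 ⇒ V=25.9871 exercise | (k=8,j=2): S=72.0422, K−S=16.6878, hold=16.1045 ⇒ V=16.6878 exercise | (k=8,j=3): S=82.7198, K−S=6.0102, hold=5.4268 ⇒ V=6.0102 exercise | (k=8,j=4): S=94.9800, K−S=0.0000, hold=0.0428 ⇒ V=0.0428 continue | (k=8,j=5): S=109.0573, K−S=0.0000, hold=0.0000 ⇒ V=0.0000 continue | (k=8,j=6): S=125.2210, K−S=0.0000, hold=0.0000 ⇒ V=0.0000 continue | (k=8,j=7): S=143.7805, K−S=0.0000, hold=0.0000 ⇒ V=0.0000 continue | (k=8,j=8): S=165.0906, K−S=0.0000, hold=0.0000 ⇒ V=0.0000 continue  boundary S*=82.7198
step 7: (k=7,j=0): S=58.5535, K−S=30.1765, hold=29.5931 ⇒ V=30.1765 exercise | (k=7,j=1): S=67.2320, K−S=21.4980, hold=20.9147 ⇒ V=21.4980 exercise | (k=7,j=2): S=77.1966, K−S=11.5334, hold=10.9500 ⇒ V=11.5334 exercise | (k=7,j=3): S=88.6382, K−S=0.0918, hold=2.8253 ⇒ V=2.8253 continue | (k=7,j=4): S=101.7755, K−S=0.0000, hold=0.0200 ⇒ V=0.0200 continue | (k=7,j=5): S=116.8600, K−S=0.0000, hold=0.0000 ⇒ V=0.0000 continue | (k=7,j=6): S=134.1803, K−S=0.0000, hold=0.0000 ⇒ V=0.0000 continue | (k=7,j=7): S=154.0676, K−S=0.0000, hold=0.0000 ⇒ V=0.0000 continue  boundary S*=77.1966
step 6: (k=6,j=0): S=62.7429, K−S=25.9871, hold=25.4038 ⇒ V=25.9871 exercise | (k=6,j=1): S=72.0422, K−S=16.6878, hold=16.1045 ⇒ V=16.6878 exercise | (k=6,j=2): S=82.7198, K−S=6.0102, hold=6.8677 ⇒ V=6.8677 continue | (k=6,j=3): S=94.9800, K−S=0.0000, hold=1.3281 ⇒ V=1.3281 continue | (k=6,j=4): S=109.0573, K−S=0.0000, hold=0.0093 ⇒ V=0.0093 continue | (k=6,j=5): S=125.2210, K−S=0.0000, hold=0.0000 ⇒ V=0.0000 continue | (k=6,j=6): S=143.7805, K−S=0.0000, hold=0.0000 ⇒ V=0.0000 continue  boundary S*=72.0422
step 5: (k=5,j=0): S=67.2320, K−S=21.4980, hold=20.9147 ⇒ V=21.4980 exercise | (k=5,j=1): S=77.1966, K−S=11.5334, hold=11.4020 ⇒ V=11.5334 exercise | (k=5,j=2): S=88.6382, K−S=0.0918, hold=3.9027 ⇒ V=3.9027 continue | (k=5,j=3): S=101.7755, K−S=0.0000, hold=0.6242 ⇒ V=0.6242 continue | (k=5,j=4): S=116.8600, K−S=0.0000, hold=0.0043 ⇒ V=0.0043 continue | (k=5,j=5): S=134.1803, K−S=0.0000, hold=0.0000 ⇒ V=0.0000 continue  boundary S*=77.1966
step 4: (k=4,j=0): S=72.0422, K−S=16.6878, hold=16.1045 ⇒ V=16.6878 exercise | (k=4,j=1): S=82.7198, K−S=6.0102, hold=7.4355 ⇒ V=7.4355 continue | (k=4,j=2): S=94.9800, K−S=0.0000, hold=2.1490 ⇒ V=2.1490 continue | (k=4,j=3): S=109.0573, K−S=0.0000, hold=0.2934 ⇒ V=0.2934 continue | (k=4,j=4): S=125.2210, K−S=0.0000, hold=0.0020 ⇒ V=0.0020 continue  boundary S*=72.0422
step 3: (k=3,j=0): S=77.1966, K−S=11.5334, hold=11.7013 ⇒ V=11.7013 continue | (k=3,j=1): S=88.6382, K−S=0.0918, hold=4.6002 ⇒ V=4.6002 continue | (k=3,j=2): S=101.7755, K−S=0.0000, hold=1.1568 ⇒ V=1.1568 continue | (k=3,j=3): S=116.8600, K−S=0.0000, hold=0.1379 ⇒ V=0.1379 continue  boundary S*=-
step 2: (k=2,j=0): S=82.7198, K−S=6.0102, hold=7.8815 ⇒ V=7.8815 continue | (k=2,j=1): S=94.9800, K−S=0.0000, hold=2.7550 ⇒ V=2.7550 continue | (k=2,j=2): S=109.0573, K−S=0.0000, hold=0.6121 ⇒ V=0.6121 continue  boundary S*=-
step 1: (k=1,j=0): S=88.6382, K−S=0.0918, hold=5.1275 ⇒ V=5.1275 continue | (k=1,j=1): S=101.7755, K−S=0.0000, hold=1.6074 ⇒ V=1.6074 continue  boundary S*=-
step 0: (k=0,j=0): S=94.9800, K−S=0.0000, hold=3.2384 ⇒ V=3.2384 continue  boundary S*=-

price = 3.2384
boundary = - - - - 72.0422 77.1966 72.0422 77.1966 82.7198
tree:
3.2384
5.1275 1.6074
7.8815 2.7550 0.6121
11.7013 4.6002 1.1568 0.1379
16.6878 7.4355 2.1490 0.2934 0.0020
21.4980 11.5334 3.9027 0.6242 0.0043 0.0000
25.9871 16.6878 6.8677 1.3281 0.0093 0.0000 0.0000
30.1765 21.4980 11.5334 2.8253 0.0200 0.0000 0.0000 0.0000
34.0861 25.9871 16.6878 6.0102 0.0428 0.0000 0.0000 0.0000 0.0000
37.7347 30.1765 21.4980 11.5334 0.0918 0.0000 0.0000 0.0000 0.0000 0.0000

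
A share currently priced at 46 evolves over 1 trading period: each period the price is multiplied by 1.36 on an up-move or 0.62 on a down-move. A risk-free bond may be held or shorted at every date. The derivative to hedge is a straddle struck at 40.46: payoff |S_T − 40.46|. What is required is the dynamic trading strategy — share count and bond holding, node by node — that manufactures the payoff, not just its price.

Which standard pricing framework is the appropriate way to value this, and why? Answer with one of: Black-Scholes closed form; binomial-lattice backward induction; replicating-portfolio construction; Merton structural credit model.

framework: replicating-portfolio construction

Key observation: the mandate to exhibit the hedge at every date and state singles out the replicating-portfolio construction on the 1-period tree with factors 1.36 and 0.62 from 46.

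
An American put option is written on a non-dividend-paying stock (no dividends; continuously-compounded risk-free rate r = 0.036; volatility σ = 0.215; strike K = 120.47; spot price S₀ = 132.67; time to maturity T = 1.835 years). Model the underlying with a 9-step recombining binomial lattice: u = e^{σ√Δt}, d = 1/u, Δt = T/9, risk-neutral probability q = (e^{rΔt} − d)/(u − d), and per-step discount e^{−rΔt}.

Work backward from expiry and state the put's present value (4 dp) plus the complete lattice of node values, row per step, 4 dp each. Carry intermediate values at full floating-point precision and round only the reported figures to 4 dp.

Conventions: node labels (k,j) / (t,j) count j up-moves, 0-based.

Δt=0.20389, u=1.10195, d=0.90748, q=0.51363, disc=e^(-rΔt)=0.99269
k=9 terminal: V=max(K-S,0) → 65.0947 53.2281 38.8186 21.3213 0.0743 0.0000 0.0000 0.0000 0.0000 0.0000
k=8: j=0 S=61.0208 intr=59.4492 cont=58.5682 V=59.4492[EX]; j=1 S=74.0972 intr=46.3728 cont=45.4918 V=46.3728[EX]; j=2 S=89.9757 intr=30.4943 cont=29.6133 V=30.4943[EX]; j=3 S=109.2569 intr=11.2131 cont=10.3320 V=11.2131[EX]; j=4 S=132.6700 intr=0.0000 cont=0.0359 V=0.0359[hold]; j=5 S=161.1003 intr=0.0000 cont=0.0000 V=0.0000[hold]; j=6 S=195.6231 intr=0.0000 cont=0.0000 V=0.0000[hold]; j=7 S=237.5438 intr=0.0000 cont=0.0000 V=0.0000[hold]; j=8 S=288.4479 intr=0.0000 cont=0.0000 V=0.0000[hold]
k=7: j=0 S=67.2419 intr=53.2281 cont=52.3471 V=53.2281[EX]; j=1 S=81.6514 intr=38.8186 cont=37.9376 V=38.8186[EX]; j=2 S=99.1487 intr=21.3213 cont=20.4402 V=21.3213[EX]; j=3 S=120.3957 intr=0.0743 cont=5.4321 V=5.4321[hold]; j=4 S=146.1957 intr=0.0000 cont=0.0173 V=0.0173[hold]; j=5 S=177.5245 intr=0.0000 cont=0.0000 V=0.0000[hold]; j=6 S=215.5668 intr=0.0000 cont=0.0000 V=0.0000[hold]; j=7 S=261.7614 intr=0.0000 cont=0.0000 V=0.0000[hold]
k=6: j=0 S=74.0972 intr=46.3728 cont=45.4918 V=46.3728[EX]; j=1 S=89.9757 intr=30.4943 cont=29.6133 V=30.4943[EX]; j=2 S=109.2569 intr=11.2131 cont=13.0638 V=13.0638[hold]; j=3 S=132.6700 intr=0.0000 cont=2.6315 V=2.6315[hold]; j=4 S=161.1003 intr=0.0000 cont=0.0084 V=0.0084[hold]; j=5 S=195.6231 intr=0.0000 cont=0.0000 V=0.0000[hold]; j=6 S=237.5438 intr=0.0000 cont=0.0000 V=0.0000[hold]
k=5: j=0 S=81.6514 intr=38.8186 cont=37.9376 V=38.8186[EX]; j=1 S=99.1487 intr=21.3213 cont=21.3839 V=21.3839[hold]; j=2 S=120.3957 intr=0.0743 cont=7.6491 V=7.6491[hold]; j=3 S=146.1957 intr=0.0000 cont=1.2748 V=1.2748[hold]; j=4 S=177.5245 intr=0.0000 cont=0.0040 V=0.0040[hold]; j=5 S=215.5668 intr=0.0000 cont=0.0000 V=0.0000[hold]
k=4: j=0 S=89.9757 intr=30.4943 cont=29.6452 V=30.4943[EX]; j=1 S=109.2569 intr=11.2131 cont=14.2245 V=14.2245[hold]; j=2 S=132.6700 intr=0.0000 cont=4.3431 V=4.3431[hold]; j=3 S=161.1003 intr=0.0000 cont=0.6175 V=0.6175[hold]; j=4 S=195.6231 intr=0.0000 cont=0.0019 V=0.0019[hold]
k=3: j=0 S=99.1487 intr=21.3213 cont=21.9757 V=21.9757[hold]; j=1 S=120.3957 intr=0.0743 cont=9.0822 V=9.0822[hold]; j=2 S=146.1957 intr=0.0000 cont=2.4117 V=2.4117[hold]; j=3 S=177.5245 intr=0.0000 cont=0.2992 V=0.2992[hold]
k=2: j=0 S=109.2569 intr=11.2131 cont=15.2409 V=15.2409[hold]; j=1 S=132.6700 intr=0.0000 cont=5.6147 V=5.6147[hold]; j=2 S=161.1003 intr=0.0000 cont=1.3169 V=1.3169[hold]
k=1: j=0 S=120.3957 intr=0.0743 cont=10.2213 V=10.2213[hold]; j=1 S=146.1957 intr=0.0000 cont=3.3823 V=3.3823[hold]
k=0: j=0 S=132.6700 intr=0.0000 cont=6.6595 V=6.6595[hold]

price = 6.6595
tree:
6.6595
10.2213 3.3823
15.2409 5.6147 1.3169
21.9757 9.0822 2.4117 0.2992
30.4943 14.2245 4.3431 0.6175 0.0019
38.8186 21.3839 7.6491 1.2748 0.0040 0.0000
46.3728 30.4943 13.0638 2.6315 0.0084 0.0000 0.0000
53.2281 38.8186 21.3213 5.4321 0.0173 0.0000 0.0000 0.0000
59.4492 46.3728 30.4943 11.2131 0.0359 0.0000 0.0000 0.0000 0.0000
65.0947 53.2281 38.8186 21.3213 0.0743 0.0000 0.0000 0.0000 0.0000 0.0000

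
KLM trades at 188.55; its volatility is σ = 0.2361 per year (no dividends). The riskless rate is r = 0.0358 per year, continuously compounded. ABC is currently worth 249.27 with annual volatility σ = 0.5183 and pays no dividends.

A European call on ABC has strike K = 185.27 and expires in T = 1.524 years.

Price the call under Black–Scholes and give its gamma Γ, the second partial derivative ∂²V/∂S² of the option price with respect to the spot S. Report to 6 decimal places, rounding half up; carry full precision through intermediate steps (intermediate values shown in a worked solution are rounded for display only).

σ√T = 0.5183·√1.524 = 0.639843
d₁ = (ln(S/K) + (r+σ²/2)T) / (σ√T) = (ln(249.27/185.27) + (0.0358+0.5183²/2)·1.524) / 0.639843 = (0.296722 + 0.259259) / 0.639843 = 0.868934
d₂ = d₁ − σ√T = 0.868934 − 0.639843 = 0.229090
e^{−rT} = 0.946902
N(d₁) = 0.807558,  N(d₂) = 0.590601
Call price V = S·N(d₁) − K·e^{−rT}·N(d₂) = 201.300050 − 103.610607 = 97.689443
φ(d₁) = (1/√(2π))·e^{−d₁²/2} = 0.273498
Γ = φ(d₁) / (S·σ·√T) = 0.001715

price = 97.689443
Γ = 0.001715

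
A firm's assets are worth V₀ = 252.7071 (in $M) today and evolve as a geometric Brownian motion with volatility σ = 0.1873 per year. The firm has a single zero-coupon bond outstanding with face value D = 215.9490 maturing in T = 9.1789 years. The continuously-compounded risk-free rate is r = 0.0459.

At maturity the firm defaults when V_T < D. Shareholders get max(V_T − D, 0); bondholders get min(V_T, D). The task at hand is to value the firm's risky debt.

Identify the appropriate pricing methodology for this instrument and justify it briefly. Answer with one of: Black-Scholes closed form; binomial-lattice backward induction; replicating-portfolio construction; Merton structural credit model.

framework: Merton structural credit model

Key observation: the asked-for credit quantity lives on the firm's capital structure — asset value, asset volatility, debt face 215.9490 — which is the structural model's domain.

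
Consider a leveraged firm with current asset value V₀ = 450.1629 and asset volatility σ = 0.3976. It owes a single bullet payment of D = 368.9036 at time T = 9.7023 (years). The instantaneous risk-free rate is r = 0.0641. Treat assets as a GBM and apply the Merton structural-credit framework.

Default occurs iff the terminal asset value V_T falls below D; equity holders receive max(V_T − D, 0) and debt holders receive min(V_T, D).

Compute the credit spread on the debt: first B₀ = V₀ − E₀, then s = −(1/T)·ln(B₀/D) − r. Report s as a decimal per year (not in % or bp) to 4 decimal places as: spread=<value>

Equity is a call on the firm's assets struck at D = 368.9036:
d₁ = [ln(V₀/D) + (r + σ²/2)T] / (σ√T)
   = [ln(450.1629/368.9036) + (0.0641 + 0.5·0.3976²)·9.7023] / (0.3976·√9.7023)
   = [0.199074 + 1.388815] / 1.238465 = 1.282143
d₂ = d₁ − σ√T = 1.282143 − 1.238465 = 0.043678
N(d₁) = 0.900104,  N(d₂) = 0.517420,  e^(−rT) = 0.536914
E₀ = V₀·N(d₁) − D·e^(−rT)·N(d₂)
   = 450.1629·0.900104 − 368.9036·0.536914·0.517420 = 302.708305
B₀ = V₀ − E₀ = 450.1629 − 302.708305 = 147.454595
spread = −(1/T)·ln(B₀/D) − r = −(1/9.7023)·ln(147.454595/368.9036) − 0.0641 = 0.03041522

spread=0.0304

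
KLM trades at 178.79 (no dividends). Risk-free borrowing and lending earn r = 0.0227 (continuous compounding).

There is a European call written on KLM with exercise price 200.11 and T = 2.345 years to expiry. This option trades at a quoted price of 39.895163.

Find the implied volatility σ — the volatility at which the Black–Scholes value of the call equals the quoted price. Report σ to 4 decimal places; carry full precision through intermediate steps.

At σ = 0.4078 the Black–Scholes value reproduces the quote:
σ√T = 0.4078·√2.345 = 0.624480
d₁ = (ln(S/K) + (r+σ²/2)T) / (σ√T) = (ln(178.79/200.11) + (0.0227+0.4078²/2)·2.345) / 0.624480 = (-0.112655 + 0.248219) / 0.624480 = 0.217083
d₂ = d₁ − σ√T = 0.217083 − 0.624480 = -0.407397
e^{−rT} = 0.948160
N(d₁) = 0.585928,  N(d₂) = 0.341858
V = S·N(d₁) − K·e^{−rT}·N(d₂) = 104.758089 − 64.862926 = 39.895163 (matching the quote); vega is positive throughout, so no other σ reproduces this price

sigma = 0.4078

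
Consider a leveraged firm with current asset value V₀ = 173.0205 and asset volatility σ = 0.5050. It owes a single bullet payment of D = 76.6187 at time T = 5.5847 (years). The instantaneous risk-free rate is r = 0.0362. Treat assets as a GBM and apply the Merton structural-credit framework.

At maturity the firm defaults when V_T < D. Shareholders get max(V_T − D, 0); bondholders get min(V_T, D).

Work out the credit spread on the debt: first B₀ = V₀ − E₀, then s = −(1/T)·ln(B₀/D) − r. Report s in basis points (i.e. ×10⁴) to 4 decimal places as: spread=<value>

With assets at 173.0205 and a single debt payment of 76.6187 at 5.5847 years:
d₁ = [ln(V₀/D) + (r + σ²/2)T] / (σ√T)
   = [ln(173.0205/76.6187) + (0.0362 + 0.5·0.5050²)·5.5847] / (0.5050·√5.5847)
   = [0.814569 + 0.914285] / 1.193414 = 1.448662
d₂ = d₁ − σ√T = 1.448662 − 1.193414 = 0.255247
N(d₁) = 0.926284,  N(d₂) = 0.600734,  e^(−rT) = 0.816959
E₀ = V₀·N(d₁) − D·e^(−rT)·N(d₂)
   = 173.0205·0.926284 − 76.6187·0.816959·0.600734 = 122.663564
B₀ = V₀ − E₀ = 173.0205 − 122.663564 = 50.356936
spread = −(1/T)·ln(B₀/D) − r = −(1/5.5847)·ln(50.356936/76.6187) − 0.0362 = 0.03895261
in basis points: 0.03895261 × 10⁴ = 389.5261 bp

spread=389.5261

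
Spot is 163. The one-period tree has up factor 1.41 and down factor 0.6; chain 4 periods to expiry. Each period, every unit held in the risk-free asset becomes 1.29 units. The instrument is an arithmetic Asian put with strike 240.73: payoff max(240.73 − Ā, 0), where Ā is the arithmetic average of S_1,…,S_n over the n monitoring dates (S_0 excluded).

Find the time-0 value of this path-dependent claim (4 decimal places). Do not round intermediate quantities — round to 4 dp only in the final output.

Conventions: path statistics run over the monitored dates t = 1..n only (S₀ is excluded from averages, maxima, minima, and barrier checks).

price = 7.1793

Set p* = 0.8519 (from d < R < u); the path-dependent value is the discounted p*-expectation over all price paths.
Enumerate all 2^4 = 16 price paths (U = up ×1.41, D = down ×0.6); each path with k up-moves has probability p*^k·(1−p*)^(4−k).
DDDD: Ā=53.2032, payoff=187.5268, prob=0.000482
UDDD: Ā=125.0275, payoff=115.7025, prob=0.002770
DUDD: Ā=92.0200, payoff=148.7100, prob=0.002770
UUDD: Ā=216.2470, payoff=24.4830, prob=0.015927
DDUD: Ā=72.2155, payoff=168.5145, prob=0.002770
UDUD: Ā=169.7065, payoff=71.0235, prob=0.015927
DUUD: Ā=136.6990, payoff=104.0310, prob=0.015927
UUUD: Ā=321.2426, payoff=0.0000, prob=0.091577
DDDU: Ā=60.3328, payoff=180.3972, prob=0.002770
UDDU: Ā=141.7821, payoff=98.9479, prob=0.015927
DUDU: Ā=108.7746, payoff=131.9554, prob=0.015927
UUDU: Ā=255.6204, payoff=0.0000, prob=0.091577
DDUU: Ā=88.9701, payoff=151.7599, prob=0.015927
UDUU: Ā=209.0798, payoff=31.6502, prob=0.091577
DUUU: Ā=176.0723, payoff=64.6577, prob=0.091577
UUUU: Ā=413.7699, payoff=0.0000, prob=0.526570
Price = Σ prob·payoff / R^4 = 19.881189 / 2.769229 = 7.1793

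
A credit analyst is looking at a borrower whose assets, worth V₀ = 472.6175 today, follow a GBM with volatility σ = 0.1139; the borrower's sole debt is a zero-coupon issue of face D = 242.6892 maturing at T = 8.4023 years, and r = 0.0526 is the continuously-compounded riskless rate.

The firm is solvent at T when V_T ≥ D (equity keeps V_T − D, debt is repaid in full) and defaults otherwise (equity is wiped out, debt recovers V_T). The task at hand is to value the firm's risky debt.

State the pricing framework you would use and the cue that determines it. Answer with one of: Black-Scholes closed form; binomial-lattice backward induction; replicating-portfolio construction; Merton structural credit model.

framework: Merton structural credit model

Key observation: assets follow a GBM and default happens iff V_T < 242.6892; valuing claims on that split (equity as a call, risky debt as the residual) is the structural model's definition.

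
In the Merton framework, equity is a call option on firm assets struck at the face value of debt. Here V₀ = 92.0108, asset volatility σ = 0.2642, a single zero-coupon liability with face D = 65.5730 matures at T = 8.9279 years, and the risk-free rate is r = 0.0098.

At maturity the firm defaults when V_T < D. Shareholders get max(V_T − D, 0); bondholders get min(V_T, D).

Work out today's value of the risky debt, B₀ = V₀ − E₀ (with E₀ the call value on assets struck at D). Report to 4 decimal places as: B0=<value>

Apply the equity-as-call identities (strike 65.5730, horizon 8.9279 years):
d₁ = [ln(V₀/D) + (r + σ²/2)T] / (σ√T)
   = [ln(92.0108/65.5730) + (0.0098 + 0.5·0.2642²)·8.9279] / (0.2642·√8.9279)
   = [0.338742 + 0.399084] / 0.789419 = 0.934645
d₂ = d₁ − σ√T = 0.934645 − 0.789419 = 0.145226
N(d₁) = 0.825014,  N(d₂) = 0.557734,  e^(−rT) = 0.916225
E₀ = V₀·N(d₁) − D·e^(−rT)·N(d₂)
   = 92.0108·0.825014 − 65.5730·0.916225·0.557734 = 42.401796
B₀ = V₀ − E₀ = 92.0108 − 42.401796 = 49.609004

B0=49.6090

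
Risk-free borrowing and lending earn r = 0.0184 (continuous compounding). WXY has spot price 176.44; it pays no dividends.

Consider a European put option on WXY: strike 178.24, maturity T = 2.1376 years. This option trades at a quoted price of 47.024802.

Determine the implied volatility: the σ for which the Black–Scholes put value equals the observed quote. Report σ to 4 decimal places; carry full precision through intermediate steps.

At σ = 0.4991 the Black–Scholes value reproduces the quote:
σ√T = 0.4991·√2.1376 = 0.729711
d₁ = (ln(S/K) + (r+σ²/2)T) / (σ√T) = (ln(176.44/178.24) + (0.0184+0.4991²/2)·2.1376) / 0.729711 = (-0.010150 + 0.305571) / 0.729711 = 0.404846
d₂ = d₁ − σ√T = 0.404846 − 0.729711 = -0.324865
e^{−rT} = 0.961432
N(−d₁) = 0.342795,  N(−d₂) = 0.627358
V = K·e^{−rT}·N(−d₂) − S·N(−d₁) = 107.507598 − 60.482795 = 47.024802 (the quoted price), and the Black–Scholes price is strictly increasing in σ, so σ is unique

sigma = 0.4991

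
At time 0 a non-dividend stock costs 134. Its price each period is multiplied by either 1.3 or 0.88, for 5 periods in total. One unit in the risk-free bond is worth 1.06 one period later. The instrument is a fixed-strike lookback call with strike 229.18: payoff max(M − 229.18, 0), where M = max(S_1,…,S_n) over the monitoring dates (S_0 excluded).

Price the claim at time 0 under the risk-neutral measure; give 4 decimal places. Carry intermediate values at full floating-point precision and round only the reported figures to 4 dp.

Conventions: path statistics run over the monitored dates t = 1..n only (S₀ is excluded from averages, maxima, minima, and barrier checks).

price = 14.2868

Risk-neutral up-probability p* = (R−d)/(u−d) = (1.06−0.88)/(1.3−0.88) = 0.4286; the claim prices as the p*-weighted sum of path payoffs discounted by R^5.
Enumerate all 2^5 = 32 price paths (U = up ×1.3, D = down ×0.88); each path with k up-moves has probability p*^k·(1−p*)^(5−k).
DDDDD: M=117.9200, payoff=0.0000, prob=0.060927
UDDDD: M=174.2000, payoff=0.0000, prob=0.045695
DUDDD: M=153.2960, payoff=0.0000, prob=0.045695
UUDDD: M=226.4600, payoff=0.0000, prob=0.034271
DDUDD: M=134.9005, payoff=0.0000, prob=0.045695
UDUDD: M=199.2848, payoff=0.0000, prob=0.034271
DUUDD: M=199.2848, payoff=0.0000, prob=0.034271
UUUDD: M=294.3980, payoff=65.2180, prob=0.025704
DDDUD: M=118.7124, payoff=0.0000, prob=0.045695
UDDUD: M=175.3706, payoff=0.0000, prob=0.034271
DUDUD: M=175.3706, payoff=0.0000, prob=0.034271
UUDUD: M=259.0702, payoff=29.8902, prob=0.025704
DDUUD: M=175.3706, payoff=0.0000, prob=0.034271
UDUUD: M=259.0702, payoff=29.8902, prob=0.025704
DUUUD: M=259.0702, payoff=29.8902, prob=0.025704
UUUUD: M=382.7174, payoff=153.5374, prob=0.019278
DDDDU: M=117.9200, payoff=0.0000, prob=0.045695
UDDDU: M=174.2000, payoff=0.0000, prob=0.034271
DUDDU: M=154.3261, payoff=0.0000, prob=0.034271
UUDDU: M=227.9818, payoff=0.0000, prob=0.025704
DDUDU: M=154.3261, payoff=0.0000, prob=0.034271
UDUDU: M=227.9818, payoff=0.0000, prob=0.025704
DUUDU: M=227.9818, payoff=0.0000, prob=0.025704
UUUDU: M=336.7913, payoff=107.6113, prob=0.019278
DDDUU: M=154.3261, payoff=0.0000, prob=0.034271
UDDUU: M=227.9818, payoff=0.0000, prob=0.025704
DUDUU: M=227.9818, payoff=0.0000, prob=0.025704
UUDUU: M=336.7913, payoff=107.6113, prob=0.019278
DDUUU: M=227.9818, payoff=0.0000, prob=0.025704
UDUUU: M=336.7913, payoff=107.6113, prob=0.019278
DUUUU: M=336.7913, payoff=107.6113, prob=0.019278
UUUUU: M=497.5326, payoff=268.3526, prob=0.014458
Price = Σ prob·payoff / R^5 = 19.118938 / 1.338226 = 14.2868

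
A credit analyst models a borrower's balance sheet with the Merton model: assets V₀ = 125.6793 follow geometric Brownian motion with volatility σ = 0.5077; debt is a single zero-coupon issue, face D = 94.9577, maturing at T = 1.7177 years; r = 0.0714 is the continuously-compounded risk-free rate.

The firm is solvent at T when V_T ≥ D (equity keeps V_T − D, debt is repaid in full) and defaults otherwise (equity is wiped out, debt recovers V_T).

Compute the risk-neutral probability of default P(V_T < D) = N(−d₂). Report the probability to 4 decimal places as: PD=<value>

PD=0.3925

With assets at 125.6793 and a single debt payment of 94.9577 at 1.7177 years:
d₁ = [ln(V₀/D) + (r + σ²/2)T] / (σ√T)
   = [ln(125.6793/94.9577) + (0.0714 + 0.5·0.5077²)·1.7177] / (0.5077·√1.7177)
   = [0.280302 + 0.344020] / 0.665397 = 0.938270
d₂ = d₁ − σ√T = 0.938270 − 0.665397 = 0.272873
risk-neutral PD = N(−d₂) = N(-0.272873) = 0.392475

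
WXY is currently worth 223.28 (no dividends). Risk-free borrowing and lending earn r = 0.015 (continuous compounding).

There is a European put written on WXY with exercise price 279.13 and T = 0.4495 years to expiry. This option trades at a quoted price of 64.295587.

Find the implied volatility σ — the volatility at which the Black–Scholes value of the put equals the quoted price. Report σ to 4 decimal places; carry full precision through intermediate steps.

sigma = 0.4496

At σ = 0.4496 the Black–Scholes value reproduces the quote:
σ√T = 0.4496·√0.4495 = 0.301433
d₁ = (ln(S/K) + (r+σ²/2)T) / (σ√T) = (ln(223.28/279.13) + (0.015+0.4496²/2)·0.4495) / 0.301433 = (-0.223251 + 0.052174) / 0.301433 = -0.567547
d₂ = d₁ − σ√T = -0.567547 − 0.301433 = -0.868980
e^{−rT} = 0.993280
N(−d₁) = 0.714829,  N(−d₂) = 0.807571
V = K·e^{−rT}·N(−d₂) − S·N(−d₁) = 223.902538 − 159.606951 = 64.295587 (the observed quote) — the price is monotone increasing in volatility, hence this σ is the only solution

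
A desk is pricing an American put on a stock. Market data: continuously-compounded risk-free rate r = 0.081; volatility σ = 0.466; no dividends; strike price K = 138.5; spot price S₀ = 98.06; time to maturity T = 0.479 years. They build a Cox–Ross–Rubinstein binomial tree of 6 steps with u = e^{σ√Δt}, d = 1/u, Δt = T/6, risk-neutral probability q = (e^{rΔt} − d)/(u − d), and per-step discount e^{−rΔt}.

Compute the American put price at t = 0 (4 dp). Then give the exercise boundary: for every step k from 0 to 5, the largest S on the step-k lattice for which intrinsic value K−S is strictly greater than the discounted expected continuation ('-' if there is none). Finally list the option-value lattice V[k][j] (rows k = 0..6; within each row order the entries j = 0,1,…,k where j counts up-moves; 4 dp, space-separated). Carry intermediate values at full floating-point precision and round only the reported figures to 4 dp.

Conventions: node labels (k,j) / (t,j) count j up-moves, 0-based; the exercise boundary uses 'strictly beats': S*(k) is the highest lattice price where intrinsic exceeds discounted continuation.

price = 41.0312
boundary = - 85.9626 98.0600 85.9626 98.0600 111.8599
tree:
41.0312
52.5374 29.6776
63.1424 40.4400 18.9432
72.4391 52.5374 28.3095 9.5105
80.5888 63.1424 40.4400 16.1428 2.7796
87.7332 72.4391 52.5374 26.6401 5.5039 0.0000
93.9962 80.5888 63.1424 40.4400 10.8982 0.0000 0.0000

params: Δt=0.07983 u=1.14073 d=0.87663 q=0.49170 e^(-rΔt)=0.99355
t_6 payoffs: 93.9962 80.5888 63.1424 40.4400 10.8982 0.0000 0.0000
t_5: node(5,0) S=50.7668 payoff=87.7332 vs cont=86.8405 → 87.7332 [stop]  node(5,1) S=66.0609 payoff=72.4391 vs cont=71.5463 → 72.4391 [stop]  node(5,2) S=85.9626 payoff=52.5374 vs cont=51.6447 → 52.5374 [stop]  node(5,3) S=111.8599 payoff=26.6401 vs cont=25.7474 → 26.6401 [stop]  node(5,4) S=145.5590 payoff=0.0000 vs cont=5.5039 → 5.5039 [wait]  node(5,5) S=189.4104 payoff=0.0000 vs cont=0.0000 → 0.0000 [wait]  ⇒ S*(5)=111.8599
t_4: node(4,0) S=57.9112 payoff=80.5888 vs cont=79.6961 → 80.5888 [stop]  node(4,1) S=75.3576 payoff=63.1424 vs cont=62.2497 → 63.1424 [stop]  node(4,2) S=98.0600 payoff=40.4400 vs cont=39.5473 → 40.4400 [stop]  node(4,3) S=127.6018 payoff=10.8982 vs cont=16.1428 → 16.1428 [wait]  node(4,4) S=166.0433 payoff=0.0000 vs cont=2.7796 → 2.7796 [wait]  ⇒ S*(4)=98.0600
t_3: node(3,0) S=66.0609 payoff=72.4391 vs cont=71.5463 → 72.4391 [stop]  node(3,1) S=85.9626 payoff=52.5374 vs cont=51.6447 → 52.5374 [stop]  node(3,2) S=111.8599 payoff=26.6401 vs cont=28.3095 → 28.3095 [wait]  node(3,3) S=145.5590 payoff=0.0000 vs cont=9.5105 → 9.5105 [wait]  ⇒ S*(3)=85.9626
t_2: node(2,0) S=75.3576 payoff=63.1424 vs cont=62.2497 → 63.1424 [stop]  node(2,1) S=98.0600 payoff=40.4400 vs cont=40.3628 → 40.4400 [stop]  node(2,2) S=127.6018 payoff=10.8982 vs cont=18.9432 → 18.9432 [wait]  ⇒ S*(2)=98.0600
t_1: node(1,0) S=85.9626 payoff=52.5374 vs cont=51.6447 → 52.5374 [stop]  node(1,1) S=111.8599 payoff=26.6401 vs cont=29.6776 → 29.6776 [wait]  ⇒ S*(1)=85.9626
t_0: node(0,0) S=98.0600 payoff=40.4400 vs cont=41.0312 → 41.0312 [wait]  ⇒ S*(0)=-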